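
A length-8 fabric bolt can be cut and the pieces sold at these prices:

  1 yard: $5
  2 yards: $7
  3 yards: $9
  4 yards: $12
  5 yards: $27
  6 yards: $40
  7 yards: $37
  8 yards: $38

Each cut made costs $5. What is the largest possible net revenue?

42

Let net[k] be the best obtainable value from length k. For each k, try every first piece i and keep the best of price[i] + net[k−i] minus the 5 cut fee when i<k.
net[1] = 5
net[2] = 7
net[3] = 9
net[4] = 12
net[5] = 27
net[6] = 40
net[7] = 40  (first piece 1, then net[6]=40)
net[8] = 42  (first piece 2, then net[6]=40)
One optimal plan: pieces 6 + 2 (1 cut) → $47 − $5 = $42.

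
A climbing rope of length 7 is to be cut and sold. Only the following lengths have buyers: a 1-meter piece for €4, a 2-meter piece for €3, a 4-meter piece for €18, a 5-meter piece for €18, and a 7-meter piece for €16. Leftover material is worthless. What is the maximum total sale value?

30

Build f[k] bottom-up: f[k] = max over allowed piece i of (p[i] + f[k−i]).
f[1] = 4
f[2] = max(4+4, 3+0) = 8
f[3] = max(4+8, 3+4) = 12
f[4] = max(4+12, 3+8, 18+0) = 18
f[5] = max(4+18, 3+12, 18+4, 18+0) = 22
f[6] = max(4+22, 3+18, 18+8, 18+4) = 26
f[7] = max(4+26, 3+22, 18+12, 18+8, 16+0) = 30
One optimal cutting: 4 + 1 + 1 + 1 → €30.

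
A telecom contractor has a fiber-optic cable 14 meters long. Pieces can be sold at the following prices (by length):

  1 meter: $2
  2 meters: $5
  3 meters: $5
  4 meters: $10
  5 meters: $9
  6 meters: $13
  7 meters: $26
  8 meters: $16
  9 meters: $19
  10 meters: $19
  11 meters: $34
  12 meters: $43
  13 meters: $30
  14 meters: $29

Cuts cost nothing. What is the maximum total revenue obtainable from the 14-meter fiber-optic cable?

Let v[k] be the best obtainable value from length k. For each k, try every first piece i and keep the best of price[i] + v[k−i].
v[1] = 2
v[2] = max(2+2, 5+0) = 5
v[3] = max(2+5, 5+2, 5+0) = 7
v[4] = max(2+7, 5+5, 5+2, 10+0) = 10
v[5] = max(2+10, 5+7, 5+5, 10+2, 9+0) = 12
v[6] = max(2+12, 5+10, 5+7, 10+5, 9+2, 13+0) = 15
v[7] = max(2+15, 5+12, 5+10, …, 13+2, 26+0) = 26
v[8] = max(2+26, 5+15, 5+12, …, 26+2, 16+0) = 28
v[9] = max(2+28, 5+26, 5+15, …, 16+2, 19+0) = 31
v[10] = max(2+31, 5+28, 5+26, …, 19+2, 19+0) = 33
v[11] = max(2+33, 5+31, 5+28, …, 19+2, 34+0) = 36
v[12] = max(2+36, 5+33, 5+31, …, 34+2, 43+0) = 43
v[13] = max(2+43, 5+36, 5+33, …, 43+2, 30+0) = 45
v[14] = max(2+45, 5+43, 5+36, …, 30+2, 29+0) = 52
One optimal cutting: 7 + 7 → $26 + $26 = $52.

52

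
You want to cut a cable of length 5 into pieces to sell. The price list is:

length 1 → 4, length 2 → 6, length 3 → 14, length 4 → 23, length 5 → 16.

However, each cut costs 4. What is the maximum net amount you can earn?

23

Let v[k] be the best obtainable value from length k. For each k, try every first piece i and keep the best of price[i] + v[k−i] minus the 4 cut fee when i<k.
v[1] = 4
v[2] = max(4+4-4, 6+0) = 6
v[3] = max(4+6-4, 6+4-4, 14+0) = 14
v[4] = max(4+14-4, 6+6-4, 14+4-4, 23+0) = 23
v[5] = max(4+23-4, 6+14-4, 14+6-4, 23+4-4, 16+0) = 23
One optimal plan: pieces 4 + 1 (1 cut) → 27 − 4 = 23.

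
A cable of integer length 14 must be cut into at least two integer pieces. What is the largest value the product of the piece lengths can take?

Fill g[k] for k=2..14: at each k try every first piece i and multiply by the better of (k−i) uncut or g[k−i].
g[2] = 1·max(1,0) = 1·1 = 1
g[3] = 1·max(2,1) = 1·2 = 2
g[4] = 2·max(2,1) = 2·2 = 4
g[5] = 2·max(3,2) = 2·3 = 6
g[6] = 3·max(3,2) = 3·3 = 9
g[7] = 2·max(5,6) = 2·6 = 12
g[8] = 2·max(6,9) = 2·9 = 18
g[9] = 3·max(6,9) = 3·9 = 27
g[10] = 2·max(8,18) = 2·18 = 36
g[11] = 2·max(9,27) = 2·27 = 54
g[12] = 3·max(9,27) = 3·27 = 81
g[13] = 2·max(11,54) = 2·54 = 108
g[14] = 2·max(12,81) = 2·81 = 162
One optimal split: 3 + 3 + 3 + 3 + 2; product 3·3·3·3·2 = 162.

162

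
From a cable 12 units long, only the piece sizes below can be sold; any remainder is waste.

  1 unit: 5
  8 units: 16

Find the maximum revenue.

Consider every possible first cut. f[k] is the best of p[i]+f[k−i] over all sellable i≤k.
f[1] = 5
f[2] = 10  (first piece 1, then f[1]=5)
f[3] = 15  (first piece 1, then f[2]=10)
f[4] = 20  (first piece 1, then f[3]=15)
f[5] = 25  (first piece 1, then f[4]=20)
f[6] = 30  (first piece 1, then f[5]=25)
f[7] = 35  (first piece 1, then f[6]=30)
f[8] = max(5+35, 16+0) = 40
f[9] = max(5+40, 16+5) = 45
f[10] = max(5+45, 16+10) = 50
f[11] = max(5+50, 16+15) = 55
f[12] = max(5+55, 16+20) = 60
One optimal cutting: 1 + 1 + 1 + 1 + 1 + 1 + 1 + 1 + 1 + 1 + 1 + 1 → 60.

60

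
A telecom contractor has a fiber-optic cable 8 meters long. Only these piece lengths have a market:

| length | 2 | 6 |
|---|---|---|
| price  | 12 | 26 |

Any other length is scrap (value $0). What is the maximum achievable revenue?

48

Let f[k] be the best obtainable value from length k. For each k, try every first piece i and keep the best of price[i] + f[k−i].
f[1] = 0
f[2] = 12
f[3] = 12
f[4] = 24  (first piece 2, then f[2]=12)
f[5] = 24
f[6] = max(12+24, 26+0) = 36
f[7] = max(12+24, 26+0) = 36
f[8] = max(12+36, 26+12) = 48
One optimal cutting: 2 + 2 + 2 + 2 → $48.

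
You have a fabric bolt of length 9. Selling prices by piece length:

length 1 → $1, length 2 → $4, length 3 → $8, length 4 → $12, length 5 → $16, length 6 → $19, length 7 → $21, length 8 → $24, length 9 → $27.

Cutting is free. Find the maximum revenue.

28

Let R[k] be the best obtainable value from length k. For each k, try every first piece i and keep the best of price[i] + R[k−i].
R[1] = 1
R[2] = 4
R[3] = 8
R[4] = 12
R[5] = 16
R[6] = 19
R[7] = 21
R[8] = 24  (first piece 3, then R[5]=16)
R[9] = 28  (first piece 4, then R[5]=16)
One optimal cutting: 5 + 4 → $16 + $12 = $28.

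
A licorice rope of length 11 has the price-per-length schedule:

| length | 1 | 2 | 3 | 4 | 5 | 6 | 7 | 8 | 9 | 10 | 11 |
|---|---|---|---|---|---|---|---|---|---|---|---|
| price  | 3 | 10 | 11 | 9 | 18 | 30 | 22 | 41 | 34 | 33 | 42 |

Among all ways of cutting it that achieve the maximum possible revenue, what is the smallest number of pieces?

Let r[k] be the best obtainable value from length k. For each k, try every first piece i and keep the best of price[i] + r[k−i].
r[1] = 3
r[2] = 10
r[3] = 13  (first piece 1, then r[2]=10)
r[4] = 20  (first piece 2, then r[2]=10)
r[5] = 23  (first piece 1, then r[4]=20)
r[6] = 30  (first piece 2, then r[4]=20)
r[7] = 33  (first piece 1, then r[6]=30)
r[8] = 41
r[9] = 44  (first piece 1, then r[8]=41)
r[10] = 51  (first piece 2, then r[8]=41)
r[11] = 54  (first piece 1, then r[10]=51)
Maximum revenue is ¢54.
Now minimize piece count subject to staying optimal: for each k, pieces[k] = 1 + min over i with p[i]+r[k−i]=r[k] of pieces[k−i].
pieces[8] = 1
pieces[9] = 2
pieces[10] = 2
pieces[11] = 3

3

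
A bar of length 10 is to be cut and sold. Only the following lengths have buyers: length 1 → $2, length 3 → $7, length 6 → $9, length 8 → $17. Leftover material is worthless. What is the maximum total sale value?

Consider every possible first cut. best[k] is the best of p[i]+best[k−i] over all sellable i≤k.
best[1] = 2
best[2] = 4  (first piece 1, then best[1]=2)
best[3] = max(2+4, 7+0) = 7
best[4] = max(2+7, 7+2) = 9
best[5] = max(2+9, 7+4) = 11
best[6] = max(2+11, 7+7, 9+0) = 14
best[7] = max(2+14, 7+9, 9+2) = 16
best[8] = max(2+16, 7+11, 9+4, 17+0) = 18
best[9] = max(2+18, 7+14, 9+7, 17+2) = 21
best[10] = max(2+21, 7+16, 9+9, 17+4) = 23
One optimal cutting: 3 + 3 + 3 + 1 → $23.

23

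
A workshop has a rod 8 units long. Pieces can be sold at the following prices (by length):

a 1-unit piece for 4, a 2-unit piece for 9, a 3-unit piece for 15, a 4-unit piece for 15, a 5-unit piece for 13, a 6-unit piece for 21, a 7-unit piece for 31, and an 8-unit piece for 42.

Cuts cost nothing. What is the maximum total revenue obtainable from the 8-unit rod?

Let r[k] be the best obtainable value from length k. For each k, try every first piece i and keep the best of price[i] + r[k−i].
r[1] = 4
r[2] = 9
r[3] = 15
r[4] = 19  (first piece 1, then r[3]=15)
r[5] = 24  (first piece 2, then r[3]=15)
r[6] = 30  (first piece 3, then r[3]=15)
r[7] = 34  (first piece 1, then r[6]=30)
r[8] = 42
Best is to sell the whole 8-unit piece uncut for 42.

42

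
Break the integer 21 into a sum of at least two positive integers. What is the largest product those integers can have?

2187

Define f[k] = max over 1≤i<k of i · max(k−i, f[k−i]); the inner max lets the remainder stay uncut if that's better.
f[2] = 1·max(1,0) = 1·1 = 1
f[3] = 1·max(2,1) = 1·2 = 2
f[4] = 2·max(2,1) = 2·2 = 4
f[5] = 2·max(3,2) = 2·3 = 6
f[6] = 3·max(3,2) = 3·3 = 9
f[7] = 2·max(5,6) = 2·6 = 12
f[8] = 2·max(6,9) = 2·9 = 18
f[9] = 3·max(6,9) = 3·9 = 27
f[10] = 2·max(8,18) = 2·18 = 36
f[11] = 2·max(9,27) = 2·27 = 54
f[12] = 3·max(9,27) = 3·27 = 81
f[13] = 2·max(11,54) = 2·54 = 108
f[14] = 2·max(12,81) = 2·81 = 162
f[15] = 3·max(12,81) = 3·81 = 243
f[16] = 2·max(14,162) = 2·162 = 324
f[17] = 2·max(15,243) = 2·243 = 486
f[18] = 3·max(15,243) = 3·243 = 729
f[19] = 2·max(17,486) = 2·486 = 972
f[20] = 2·max(18,729) = 2·729 = 1458
f[21] = 3·max(18,729) = 3·729 = 2187
One optimal split: 3 + 3 + 3 + 3 + 3 + 3 + 3; product 3·3·3·3·3·3·3 = 2187.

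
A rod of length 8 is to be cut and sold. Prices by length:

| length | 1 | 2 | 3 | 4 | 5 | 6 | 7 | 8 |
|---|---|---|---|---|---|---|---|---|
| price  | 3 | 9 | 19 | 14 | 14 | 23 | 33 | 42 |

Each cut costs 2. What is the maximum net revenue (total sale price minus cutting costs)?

43

Build net[k] bottom-up: net[k] = max over allowed piece i of (p[i] + net[k−i]) − 2 per cut.
net[1] = 3
net[2] = max(3+3-2, 9+0) = 9
net[3] = max(3+9-2, 9+3-2, 19+0) = 19
net[4] = max(3+19-2, 9+9-2, 19+3-2, 14+0) = 20
net[5] = max(3+20-2, 9+19-2, 19+9-2, 14+3-2, 14+0) = 26
net[6] = max(3+26-2, 9+20-2, 19+19-2, 14+9-2, 14+3-2, 23+0) = 36
net[7] = max(3+36-2, 9+26-2, 19+20-2, …, 23+3-2, 33+0) = 37
net[8] = max(3+37-2, 9+36-2, 19+26-2, …, 33+3-2, 42+0) = 43
One optimal plan: pieces 3 + 3 + 2 (2 cuts) → 47 − 4 = 43.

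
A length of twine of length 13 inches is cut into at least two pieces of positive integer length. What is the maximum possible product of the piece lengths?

Define prod[k] = max over 1≤i<k of i · max(k−i, prod[k−i]); the inner max lets the remainder stay uncut if that's better.
prod[2] = 1·max(1,0) = 1·1 = 1
prod[3] = 1·max(2,1) = 1·2 = 2
prod[4] = 2·max(2,1) = 2·2 = 4
prod[5] = 2·max(3,2) = 2·3 = 6
prod[6] = 3·max(3,2) = 3·3 = 9
prod[7] = 2·max(5,6) = 2·6 = 12
prod[8] = 2·max(6,9) = 2·9 = 18
prod[9] = 3·max(6,9) = 3·9 = 27
prod[10] = 2·max(8,18) = 2·18 = 36
prod[11] = 2·max(9,27) = 2·27 = 54
prod[12] = 3·max(9,27) = 3·27 = 81
prod[13] = 2·max(11,54) = 2·54 = 108
One optimal split: 3 + 3 + 3 + 2 + 2; product 3·3·3·2·2 = 108.

108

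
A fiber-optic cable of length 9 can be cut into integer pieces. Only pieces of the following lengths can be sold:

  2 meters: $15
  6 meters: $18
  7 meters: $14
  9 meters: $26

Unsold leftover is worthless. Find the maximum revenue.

Consider every possible first cut. best[k] is the best of p[i]+best[k−i] over all sellable i≤k.
best[1] = 0
best[2] = 15
best[3] = 15
best[4] = 30  (first piece 2, then best[2]=15)
best[5] = 30
best[6] = 45  (first piece 2, then best[4]=30)
best[7] = 45
best[8] = 60  (first piece 2, then best[6]=45)
best[9] = 60
One optimal cutting: pieces 2 + 2 + 2 + 2 with 1 meter of scrap → $60.

60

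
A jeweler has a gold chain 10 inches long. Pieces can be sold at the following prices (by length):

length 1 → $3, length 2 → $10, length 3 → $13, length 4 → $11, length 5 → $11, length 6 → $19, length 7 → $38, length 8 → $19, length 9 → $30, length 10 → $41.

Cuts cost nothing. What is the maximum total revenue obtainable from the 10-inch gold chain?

51

Build R[k] bottom-up: R[k] = max over allowed piece i of (p[i] + R[k−i]).
R[1] = 3
R[2] = 10
R[3] = 13  (first piece 1, then R[2]=10)
R[4] = 20  (first piece 2, then R[2]=10)
R[5] = 23  (first piece 1, then R[4]=20)
R[6] = 30  (first piece 2, then R[4]=20)
R[7] = 38
R[8] = 41  (first piece 1, then R[7]=38)
R[9] = 48  (first piece 2, then R[7]=38)
R[10] = 51  (first piece 1, then R[9]=48)
One optimal cutting: 7 + 2 + 1 → $38 + $10 + $3 = $51.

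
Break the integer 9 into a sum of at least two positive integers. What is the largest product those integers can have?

Define prod[k] = max over 1≤i<k of i · max(k−i, prod[k−i]); the inner max lets the remainder stay uncut if that's better.
prod[2] = 1·max(1,0) = 1·1 = 1
prod[3] = max(1·2, 2·1) = 2
prod[4] = max(1·3, 2·2, 3·1) = 4
prod[5] = max(1·4, 2·3, 3·2, 4·1) = 6
prod[6] = max(1·6, 2·4, 3·3, 4·2, 5·1) = 9
prod[7] = max(1·9, 2·6, 3·4, 4·3, 5·2, 6·1) = 12
prod[8] = max(1·12, 2·9, 3·6, …, 6·2, 7·1) = 18
prod[9] = max(1·18, 2·12, 3·9, …, 7·2, 8·1) = 27
One optimal split: 3 + 3 + 3; product 3·3·3 = 27.

27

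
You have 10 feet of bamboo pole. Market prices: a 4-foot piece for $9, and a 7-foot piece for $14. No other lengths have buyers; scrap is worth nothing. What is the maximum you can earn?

Build r[k] bottom-up: r[k] = max over allowed piece i of (p[i] + r[k−i]).
r[1] = 0
r[2] = 0
r[3] = 0
r[4] = 9
r[5] = 9
r[6] = 9
r[7] = max(9+0, 14+0) = 14
r[8] = max(9+9, 14+0) = 18
r[9] = max(9+9, 14+0) = 18
r[10] = max(9+9, 14+0) = 18
One optimal cutting: pieces 4 + 4 with 2 feet of scrap → $18.

18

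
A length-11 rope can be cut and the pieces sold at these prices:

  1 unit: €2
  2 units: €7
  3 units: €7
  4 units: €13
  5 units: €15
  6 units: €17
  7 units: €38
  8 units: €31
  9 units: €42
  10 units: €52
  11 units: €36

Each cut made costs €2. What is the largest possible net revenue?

52

Let r[k] be the best obtainable value from length k. For each k, try every first piece i and keep the best of price[i] + r[k−i] minus the 2 cut fee when i<k.
r[1] = 2
r[2] = max(2+2-2, 7+0) = 7
r[3] = max(2+7-2, 7+2-2, 7+0) = 7
r[4] = max(2+7-2, 7+7-2, 7+2-2, 13+0) = 13
r[5] = max(2+13-2, 7+7-2, 7+7-2, 13+2-2, 15+0) = 15
r[6] = max(2+15-2, 7+13-2, 7+7-2, 13+7-2, 15+2-2, 17+0) = 18
r[7] = max(2+18-2, 7+15-2, 7+13-2, …, 17+2-2, 38+0) = 38
r[8] = max(2+38-2, 7+18-2, 7+15-2, …, 38+2-2, 31+0) = 38
r[9] = max(2+38-2, 7+38-2, 7+18-2, …, 31+2-2, 42+0) = 43
r[10] = max(2+43-2, 7+38-2, 7+38-2, …, 42+2-2, 52+0) = 52
r[11] = max(2+52-2, 7+43-2, 7+38-2, …, 52+2-2, 36+0) = 52
One optimal plan: pieces 10 + 1 (1 cut) → €54 − €2 = €52.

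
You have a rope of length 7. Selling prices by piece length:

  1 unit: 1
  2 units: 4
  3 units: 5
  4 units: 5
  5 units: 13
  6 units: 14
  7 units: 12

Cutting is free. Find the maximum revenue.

17

Build v[k] bottom-up: v[k] = max over allowed piece i of (p[i] + v[k−i]).
v[1] = 1
v[2] = max(1+1, 4+0) = 4
v[3] = max(1+4, 4+1, 5+0) = 5
v[4] = max(1+5, 4+4, 5+1, 5+0) = 8
v[5] = max(1+8, 4+5, 5+4, 5+1, 13+0) = 13
v[6] = max(1+13, 4+8, 5+5, 5+4, 13+1, 14+0) = 14
v[7] = max(1+14, 4+13, 5+8, …, 14+1, 12+0) = 17
One optimal cutting: 5 + 2 → 13 + 4 = 17.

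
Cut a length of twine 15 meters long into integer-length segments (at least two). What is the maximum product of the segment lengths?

Let g[k] be the best product for length k (with at least one cut). For each first piece i, the rest contributes max(k−i, g[k−i]).
g[2] = 1×max(1,0) = 1×1 = 1
g[3] = 1×max(2,1) = 1×2 = 2
g[4] = 2×max(2,1) = 2×2 = 4
g[5] = 2×max(3,2) = 2×3 = 6
g[6] = 3×max(3,2) = 3×3 = 9
g[7] = 2×max(5,6) = 2×6 = 12
g[8] = 2×max(6,9) = 2×9 = 18
g[9] = 3×max(6,9) = 3×9 = 27
g[10] = 2×max(8,18) = 2×18 = 36
g[11] = 2×max(9,27) = 2×27 = 54
g[12] = 3×max(9,27) = 3×27 = 81
g[13] = 2×max(11,54) = 2×54 = 108
g[14] = 2×max(12,81) = 2×81 = 162
g[15] = 3×max(12,81) = 3×81 = 243
One optimal split: 3 + 3 + 3 + 3 + 3; product 3×3×3×3×3 = 243.

243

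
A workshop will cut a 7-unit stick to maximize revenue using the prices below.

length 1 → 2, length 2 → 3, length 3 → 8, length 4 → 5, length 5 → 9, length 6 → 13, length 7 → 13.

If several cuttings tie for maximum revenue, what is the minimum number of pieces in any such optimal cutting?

Build r[k] bottom-up: r[k] = max over allowed piece i of (p[i] + r[k−i]).
r[1] = 2
r[2] = 4  (first piece 1, then r[1]=2)
r[3] = 8
r[4] = 10  (first piece 1, then r[3]=8)
r[5] = 12  (first piece 1, then r[4]=10)
r[6] = 16  (first piece 3, then r[3]=8)
r[7] = 18  (first piece 1, then r[6]=16)
Maximum revenue is 18.
Now minimize piece count subject to staying optimal: for each k, pieces[k] = 1 + min over i with p[i]+r[k−i]=r[k] of pieces[k−i].
pieces[4] = 2
pieces[5] = 3
pieces[6] = 2
pieces[7] = 3

3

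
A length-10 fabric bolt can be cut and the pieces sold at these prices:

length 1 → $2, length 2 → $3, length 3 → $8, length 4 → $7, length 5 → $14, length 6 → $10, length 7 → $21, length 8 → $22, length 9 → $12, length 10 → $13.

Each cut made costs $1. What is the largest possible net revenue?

Let net[k] be the best obtainable value from length k. For each k, try every first piece i and keep the best of price[i] + net[k−i] minus the 1 cut fee when i<k.
net[1] = 2
net[2] = max(2+2-1, 3+0) = 3
net[3] = max(2+3-1, 3+2-1, 8+0) = 8
net[4] = max(2+8-1, 3+3-1, 8+2-1, 7+0) = 9
net[5] = max(2+9-1, 3+8-1, 8+3-1, 7+2-1, 14+0) = 14
net[6] = max(2+14-1, 3+9-1, 8+8-1, 7+3-1, 14+2-1, 10+0) = 15
net[7] = max(2+15-1, 3+14-1, 8+9-1, …, 10+2-1, 21+0) = 21
net[8] = max(2+21-1, 3+15-1, 8+14-1, …, 21+2-1, 22+0) = 22
net[9] = max(2+22-1, 3+21-1, 8+15-1, …, 22+2-1, 12+0) = 23
net[10] = max(2+23-1, 3+22-1, 8+21-1, …, 12+2-1, 13+0) = 28
One optimal plan: pieces 7 + 3 (1 cut) → $29 − $1 = $28.

28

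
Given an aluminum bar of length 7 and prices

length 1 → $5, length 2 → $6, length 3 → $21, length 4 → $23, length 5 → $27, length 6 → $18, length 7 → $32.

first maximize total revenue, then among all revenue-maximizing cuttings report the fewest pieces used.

3

Build r[k] bottom-up: r[k] = max over allowed piece i of (p[i] + r[k−i]).
r[1] = 5
r[2] = 10  (first piece 1, then r[1]=5)
r[3] = 21
r[4] = 26  (first piece 1, then r[3]=21)
r[5] = 31  (first piece 1, then r[4]=26)
r[6] = 42  (first piece 3, then r[3]=21)
r[7] = 47  (first piece 1, then r[6]=42)
Maximum revenue is $47.
Now minimize piece count subject to staying optimal: for each k, pieces[k] = 1 + min over i with p[i]+r[k−i]=r[k] of pieces[k−i].
pieces[4] = 2
pieces[5] = 3
pieces[6] = 2
pieces[7] = 3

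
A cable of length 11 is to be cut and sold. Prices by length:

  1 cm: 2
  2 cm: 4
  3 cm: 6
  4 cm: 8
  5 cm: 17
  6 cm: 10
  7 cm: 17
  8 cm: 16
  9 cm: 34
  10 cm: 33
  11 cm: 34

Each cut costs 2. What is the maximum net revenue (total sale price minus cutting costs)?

36

Consider every possible first cut. r[k] is the best of p[i]+r[k−i] over all sellable i≤k, charging 2 whenever i<k.
r[1] = 2
r[2] = 4
r[3] = 6
r[4] = 8
r[5] = 17
r[6] = 17  (first piece 1, then r[5]=17)
r[7] = 19  (first piece 2, then r[5]=17)
r[8] = 21  (first piece 3, then r[5]=17)
r[9] = 34
r[10] = 34  (first piece 1, then r[9]=34)
r[11] = 36  (first piece 2, then r[9]=34)
One optimal plan: pieces 9 + 2 (1 cut) → 38 − 2 = 36.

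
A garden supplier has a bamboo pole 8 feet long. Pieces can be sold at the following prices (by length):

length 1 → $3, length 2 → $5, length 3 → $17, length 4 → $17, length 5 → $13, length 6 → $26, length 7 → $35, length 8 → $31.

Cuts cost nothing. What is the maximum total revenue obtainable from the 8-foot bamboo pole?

Consider every possible first cut. best[k] is the best of p[i]+best[k−i] over all sellable i≤k.
best[1] = 3
best[2] = max(3+3, 5+0) = 6
best[3] = max(3+6, 5+3, 17+0) = 17
best[4] = max(3+17, 5+6, 17+3, 17+0) = 20
best[5] = max(3+20, 5+17, 17+6, 17+3, 13+0) = 23
best[6] = max(3+23, 5+20, 17+17, 17+6, 13+3, 26+0) = 34
best[7] = max(3+34, 5+23, 17+20, …, 26+3, 35+0) = 37
best[8] = max(3+37, 5+34, 17+23, …, 35+3, 31+0) = 40
One optimal cutting: 3 + 3 + 1 + 1 → $17 + $17 + $3 + $3 = $40.

40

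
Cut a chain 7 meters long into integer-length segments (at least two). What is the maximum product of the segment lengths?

12

Define prod[k] = max over 1≤i<k of i · max(k−i, prod[k−i]); the inner max lets the remainder stay uncut if that's better.
prod[2] = 1×max(1,0) = 1×1 = 1
prod[3] = 1×max(2,1) = 1×2 = 2
prod[4] = 2×max(2,1) = 2×2 = 4
prod[5] = 2×max(3,2) = 2×3 = 6
prod[6] = 3×max(3,2) = 3×3 = 9
prod[7] = 2×max(5,6) = 2×6 = 12
One optimal split: 3 + 2 + 2; product 3×2×2 = 12.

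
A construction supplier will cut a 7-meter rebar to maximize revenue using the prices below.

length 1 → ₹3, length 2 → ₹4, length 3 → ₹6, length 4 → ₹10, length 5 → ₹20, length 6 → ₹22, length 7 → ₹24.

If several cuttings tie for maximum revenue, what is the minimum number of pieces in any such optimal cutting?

Consider every possible first cut. r[k] is the best of p[i]+r[k−i] over all sellable i≤k.
r[1] = 3
r[2] = 6  (first piece 1, then r[1]=3)
r[3] = 9  (first piece 1, then r[2]=6)
r[4] = 12  (first piece 1, then r[3]=9)
r[5] = 20
r[6] = 23  (first piece 1, then r[5]=20)
r[7] = 26  (first piece 1, then r[6]=23)
Maximum revenue is ₹26.
Now minimize piece count subject to staying optimal: for each k, pieces[k] = 1 + min over i with p[i]+r[k−i]=r[k] of pieces[k−i].
pieces[4] = 4
pieces[5] = 1
pieces[6] = 2
pieces[7] = 3

3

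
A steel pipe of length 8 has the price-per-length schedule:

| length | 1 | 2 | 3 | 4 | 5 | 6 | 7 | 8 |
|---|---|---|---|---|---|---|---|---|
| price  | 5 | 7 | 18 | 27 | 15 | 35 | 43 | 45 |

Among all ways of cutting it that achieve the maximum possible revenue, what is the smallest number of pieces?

Let r[k] be the best obtainable value from length k. For each k, try every first piece i and keep the best of price[i] + r[k−i].
r[1] = 5
r[2] = 10  (first piece 1, then r[1]=5)
r[3] = 18
r[4] = 27
r[5] = 32  (first piece 1, then r[4]=27)
r[6] = 37  (first piece 1, then r[5]=32)
r[7] = 45  (first piece 3, then r[4]=27)
r[8] = 54  (first piece 4, then r[4]=27)
Maximum revenue is $54.
Now minimize piece count subject to staying optimal: for each k, pieces[k] = 1 + min over i with p[i]+r[k−i]=r[k] of pieces[k−i].
pieces[5] = 2
pieces[6] = 3
pieces[7] = 2
pieces[8] = 2

2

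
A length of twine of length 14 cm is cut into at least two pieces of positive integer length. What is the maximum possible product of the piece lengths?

Let f[k] be the best product for length k (with at least one cut). For each first piece i, the rest contributes max(k−i, f[k−i]).
f[2] = 1×max(1,0) = 1×1 = 1
f[3] = 1×max(2,1) = 1×2 = 2
f[4] = 2×max(2,1) = 2×2 = 4
f[5] = 2×max(3,2) = 2×3 = 6
f[6] = 3×max(3,2) = 3×3 = 9
f[7] = 2×max(5,6) = 2×6 = 12
f[8] = 2×max(6,9) = 2×9 = 18
f[9] = 3×max(6,9) = 3×9 = 27
f[10] = 2×max(8,18) = 2×18 = 36
f[11] = 2×max(9,27) = 2×27 = 54
f[12] = 3×max(9,27) = 3×27 = 81
f[13] = 2×max(11,54) = 2×54 = 108
f[14] = 2×max(12,81) = 2×81 = 162
One optimal split: 3 + 3 + 3 + 3 + 2; product 3×3×3×3×2 = 162.

162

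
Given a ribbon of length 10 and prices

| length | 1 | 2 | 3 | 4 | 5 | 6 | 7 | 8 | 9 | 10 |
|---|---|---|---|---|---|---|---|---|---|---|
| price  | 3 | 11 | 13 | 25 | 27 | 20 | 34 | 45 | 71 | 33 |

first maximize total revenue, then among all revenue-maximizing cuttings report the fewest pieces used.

2

Build r[k] bottom-up: r[k] = max over allowed piece i of (p[i] + r[k−i]).
r[1] = 3
r[2] = 11
r[3] = 14  (first piece 1, then r[2]=11)
r[4] = 25
r[5] = 28  (first piece 1, then r[4]=25)
r[6] = 36  (first piece 2, then r[4]=25)
r[7] = 39  (first piece 1, then r[6]=36)
r[8] = 50  (first piece 4, then r[4]=25)
r[9] = 71
r[10] = 74  (first piece 1, then r[9]=71)
Maximum revenue is ¢74.
Now minimize piece count subject to staying optimal: for each k, pieces[k] = 1 + min over i with p[i]+r[k−i]=r[k] of pieces[k−i].
pieces[7] = 3
pieces[8] = 2
pieces[9] = 1
pieces[10] = 2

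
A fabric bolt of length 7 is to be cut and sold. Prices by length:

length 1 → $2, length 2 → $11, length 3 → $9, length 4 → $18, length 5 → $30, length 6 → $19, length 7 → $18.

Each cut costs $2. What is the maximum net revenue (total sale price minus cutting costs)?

39

Build v[k] bottom-up: v[k] = max over allowed piece i of (p[i] + v[k−i]) − 2 per cut.
v[1] = 2
v[2] = max(2+2-2, 11+0) = 11
v[3] = max(2+11-2, 11+2-2, 9+0) = 11
v[4] = max(2+11-2, 11+11-2, 9+2-2, 18+0) = 20
v[5] = max(2+20-2, 11+11-2, 9+11-2, 18+2-2, 30+0) = 30
v[6] = max(2+30-2, 11+20-2, 9+11-2, 18+11-2, 30+2-2, 19+0) = 30
v[7] = max(2+30-2, 11+30-2, 9+20-2, …, 19+2-2, 18+0) = 39
One optimal plan: pieces 5 + 2 (1 cut) → $41 − $2 = $39.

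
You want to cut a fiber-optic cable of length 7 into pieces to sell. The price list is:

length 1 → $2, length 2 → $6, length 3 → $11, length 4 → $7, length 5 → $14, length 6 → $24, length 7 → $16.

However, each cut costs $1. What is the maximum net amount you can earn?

Let v[k] be the best obtainable value from length k. For each k, try every first piece i and keep the best of price[i] + v[k−i] minus the 1 cut fee when i<k.
v[1] = 2
v[2] = 6
v[3] = 11
v[4] = 12  (first piece 1, then v[3]=11)
v[5] = 16  (first piece 2, then v[3]=11)
v[6] = 24
v[7] = 25  (first piece 1, then v[6]=24)
One optimal plan: pieces 6 + 1 (1 cut) → $26 − $1 = $25.

25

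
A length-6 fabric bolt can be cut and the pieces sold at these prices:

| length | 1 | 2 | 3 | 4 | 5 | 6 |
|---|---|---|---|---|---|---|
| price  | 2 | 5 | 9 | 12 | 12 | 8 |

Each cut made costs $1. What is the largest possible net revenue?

17

Let net[k] be the best obtainable value from length k. For each k, try every first piece i and keep the best of price[i] + net[k−i] minus the 1 cut fee when i<k.
net[1] = 2
net[2] = 5
net[3] = 9
net[4] = 12
net[5] = 13  (first piece 1, then net[4]=12)
net[6] = 17  (first piece 3, then net[3]=9)
One optimal plan: pieces 3 + 3 (1 cut) → $18 − $1 = $17.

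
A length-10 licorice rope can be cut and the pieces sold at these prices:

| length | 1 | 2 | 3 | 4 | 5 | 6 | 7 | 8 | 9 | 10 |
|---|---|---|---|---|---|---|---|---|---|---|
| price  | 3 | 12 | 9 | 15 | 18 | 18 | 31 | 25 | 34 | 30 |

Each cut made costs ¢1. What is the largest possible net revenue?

Let v[k] be the best obtainable value from length k. For each k, try every first piece i and keep the best of price[i] + v[k−i] minus the 1 cut fee when i<k.
v[1] = 3
v[2] = 12
v[3] = 14  (first piece 1, then v[2]=12)
v[4] = 23  (first piece 2, then v[2]=12)
v[5] = 25  (first piece 1, then v[4]=23)
v[6] = 34  (first piece 2, then v[4]=23)
v[7] = 36  (first piece 1, then v[6]=34)
v[8] = 45  (first piece 2, then v[6]=34)
v[9] = 47  (first piece 1, then v[8]=45)
v[10] = 56  (first piece 2, then v[8]=45)
One optimal plan: pieces 2 + 2 + 2 + 2 + 2 (4 cuts) → ¢60 − ¢4 = ¢56.

56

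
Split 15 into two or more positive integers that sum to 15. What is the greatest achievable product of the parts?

243

Define m[k] = max over 1≤i<k of i · max(k−i, m[k−i]); the inner max lets the remainder stay uncut if that's better.
m[2] = 1×max(1,0) = 1×1 = 1
m[3] = 1×max(2,1) = 1×2 = 2
m[4] = 2×max(2,1) = 2×2 = 4
m[5] = 2×max(3,2) = 2×3 = 6
m[6] = 3×max(3,2) = 3×3 = 9
m[7] = 2×max(5,6) = 2×6 = 12
m[8] = 2×max(6,9) = 2×9 = 18
m[9] = 3×max(6,9) = 3×9 = 27
m[10] = 2×max(8,18) = 2×18 = 36
m[11] = 2×max(9,27) = 2×27 = 54
m[12] = 3×max(9,27) = 3×27 = 81
m[13] = 2×max(11,54) = 2×54 = 108
m[14] = 2×max(12,81) = 2×81 = 162
m[15] = 3×max(12,81) = 3×81 = 243
One optimal split: 3 + 3 + 3 + 3 + 3; product 3×3×3×3×3 = 243.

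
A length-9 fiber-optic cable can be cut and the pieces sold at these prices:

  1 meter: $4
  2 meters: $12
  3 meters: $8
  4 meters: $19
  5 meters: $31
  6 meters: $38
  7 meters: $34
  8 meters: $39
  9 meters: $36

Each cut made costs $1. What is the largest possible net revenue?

53

Let v[k] be the best obtainable value from length k. For each k, try every first piece i and keep the best of price[i] + v[k−i] minus the 1 cut fee when i<k.
v[1] = 4
v[2] = 12
v[3] = 15  (first piece 1, then v[2]=12)
v[4] = 23  (first piece 2, then v[2]=12)
v[5] = 31
v[6] = 38
v[7] = 42  (first piece 2, then v[5]=31)
v[8] = 49  (first piece 2, then v[6]=38)
v[9] = 53  (first piece 2, then v[7]=42)
One optimal plan: pieces 5 + 2 + 2 (2 cuts) → $55 − $2 = $53.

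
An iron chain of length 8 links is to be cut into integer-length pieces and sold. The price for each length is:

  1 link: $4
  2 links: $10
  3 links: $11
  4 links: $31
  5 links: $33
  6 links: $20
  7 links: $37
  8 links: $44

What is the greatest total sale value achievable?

Consider every possible first cut. v[k] is the best of p[i]+v[k−i] over all sellable i≤k.
v[1] = 4
v[2] = 10
v[3] = 14  (first piece 1, then v[2]=10)
v[4] = 31
v[5] = 35  (first piece 1, then v[4]=31)
v[6] = 41  (first piece 2, then v[4]=31)
v[7] = 45  (first piece 1, then v[6]=41)
v[8] = 62  (first piece 4, then v[4]=31)
One optimal cutting: 4 + 4 → $31 + $31 = $62.

62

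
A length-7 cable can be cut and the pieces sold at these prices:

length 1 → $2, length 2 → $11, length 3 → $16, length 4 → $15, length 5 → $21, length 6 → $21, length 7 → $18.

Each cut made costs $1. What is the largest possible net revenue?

Build net[k] bottom-up: net[k] = max over allowed piece i of (p[i] + net[k−i]) − 1 per cut.
net[1] = 2
net[2] = max(2+2-1, 11+0) = 11
net[3] = max(2+11-1, 11+2-1, 16+0) = 16
net[4] = max(2+16-1, 11+11-1, 16+2-1, 15+0) = 21
net[5] = max(2+21-1, 11+16-1, 16+11-1, 15+2-1, 21+0) = 26
net[6] = max(2+26-1, 11+21-1, 16+16-1, 15+11-1, 21+2-1, 21+0) = 31
net[7] = max(2+31-1, 11+26-1, 16+21-1, …, 21+2-1, 18+0) = 36
One optimal plan: pieces 3 + 2 + 2 (2 cuts) → $38 − $2 = $36.

36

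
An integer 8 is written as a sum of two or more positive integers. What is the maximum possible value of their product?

18

Let m[k] be the best product for length k (with at least one cut). For each first piece i, the rest contributes max(k−i, m[k−i]).
m[2] = 1·max(1,0) = 1·1 = 1
m[3] = 1·max(2,1) = 1·2 = 2
m[4] = 2·max(2,1) = 2·2 = 4
m[5] = 2·max(3,2) = 2·3 = 6
m[6] = 3·max(3,2) = 3·3 = 9
m[7] = 2·max(5,6) = 2·6 = 12
m[8] = 2·max(6,9) = 2·9 = 18
One optimal split: 3 + 3 + 2; product 3·3·2 = 18.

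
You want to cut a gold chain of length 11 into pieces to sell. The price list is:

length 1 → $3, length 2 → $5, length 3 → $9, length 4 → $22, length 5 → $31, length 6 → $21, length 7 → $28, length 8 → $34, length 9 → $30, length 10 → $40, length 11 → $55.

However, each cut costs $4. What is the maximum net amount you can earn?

57

Consider every possible first cut. net[k] is the best of p[i]+net[k−i] over all sellable i≤k, charging 4 whenever i<k.
net[1] = 3
net[2] = max(3+3-4, 5+0) = 5
net[3] = max(3+5-4, 5+3-4, 9+0) = 9
net[4] = max(3+9-4, 5+5-4, 9+3-4, 22+0) = 22
net[5] = max(3+22-4, 5+9-4, 9+5-4, 22+3-4, 31+0) = 31
net[6] = max(3+31-4, 5+22-4, 9+9-4, 22+5-4, 31+3-4, 21+0) = 30
net[7] = max(3+30-4, 5+31-4, 9+22-4, …, 21+3-4, 28+0) = 32
net[8] = max(3+32-4, 5+30-4, 9+31-4, …, 28+3-4, 34+0) = 40
net[9] = max(3+40-4, 5+32-4, 9+30-4, …, 34+3-4, 30+0) = 49
net[10] = max(3+49-4, 5+40-4, 9+32-4, …, 30+3-4, 40+0) = 58
net[11] = max(3+58-4, 5+49-4, 9+40-4, …, 40+3-4, 55+0) = 57
One optimal plan: pieces 5 + 5 + 1 (2 cuts) → $65 − $8 = $57.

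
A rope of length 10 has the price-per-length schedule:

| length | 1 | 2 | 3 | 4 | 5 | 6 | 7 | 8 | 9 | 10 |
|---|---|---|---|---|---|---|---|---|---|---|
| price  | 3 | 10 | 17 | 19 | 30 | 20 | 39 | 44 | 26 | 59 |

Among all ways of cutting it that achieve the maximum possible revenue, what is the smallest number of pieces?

2

Let r[k] be the best obtainable value from length k. For each k, try every first piece i and keep the best of price[i] + r[k−i].
r[1] = 3
r[2] = 10
r[3] = 17
r[4] = 20  (first piece 1, then r[3]=17)
r[5] = 30
r[6] = 34  (first piece 3, then r[3]=17)
r[7] = 40  (first piece 2, then r[5]=30)
r[8] = 47  (first piece 3, then r[5]=30)
r[9] = 51  (first piece 3, then r[6]=34)
r[10] = 60  (first piece 5, then r[5]=30)
Maximum revenue is 60.
Now minimize piece count subject to staying optimal: for each k, pieces[k] = 1 + min over i with p[i]+r[k−i]=r[k] of pieces[k−i].
pieces[7] = 2
pieces[8] = 2
pieces[9] = 3
pieces[10] = 2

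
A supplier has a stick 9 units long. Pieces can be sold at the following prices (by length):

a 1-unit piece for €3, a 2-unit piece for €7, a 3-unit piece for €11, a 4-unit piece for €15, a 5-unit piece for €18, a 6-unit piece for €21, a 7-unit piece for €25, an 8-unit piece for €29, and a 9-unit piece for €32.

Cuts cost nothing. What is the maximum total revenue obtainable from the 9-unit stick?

33

Let v[k] be the best obtainable value from length k. For each k, try every first piece i and keep the best of price[i] + v[k−i].
v[1] = 3
v[2] = max(3+3, 7+0) = 7
v[3] = max(3+7, 7+3, 11+0) = 11
v[4] = max(3+11, 7+7, 11+3, 15+0) = 15
v[5] = max(3+15, 7+11, 11+7, 15+3, 18+0) = 18
v[6] = max(3+18, 7+15, 11+11, 15+7, 18+3, 21+0) = 22
v[7] = max(3+22, 7+18, 11+15, …, 21+3, 25+0) = 26
v[8] = max(3+26, 7+22, 11+18, …, 25+3, 29+0) = 30
v[9] = max(3+30, 7+26, 11+22, …, 29+3, 32+0) = 33
One optimal cutting: 4 + 4 + 1 → €15 + €15 + €3 = €33.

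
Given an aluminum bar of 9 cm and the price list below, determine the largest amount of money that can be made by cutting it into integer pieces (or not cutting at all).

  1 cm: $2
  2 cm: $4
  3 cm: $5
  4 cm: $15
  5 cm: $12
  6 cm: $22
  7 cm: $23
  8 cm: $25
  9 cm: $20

32

Let r[k] be the best obtainable value from length k. For each k, try every first piece i and keep the best of price[i] + r[k−i].
r[1] = 2
r[2] = max(2+2, 4+0) = 4
r[3] = max(2+4, 4+2, 5+0) = 6
r[4] = max(2+6, 4+4, 5+2, 15+0) = 15
r[5] = max(2+15, 4+6, 5+4, 15+2, 12+0) = 17
r[6] = max(2+17, 4+15, 5+6, 15+4, 12+2, 22+0) = 22
r[7] = max(2+22, 4+17, 5+15, …, 22+2, 23+0) = 24
r[8] = max(2+24, 4+22, 5+17, …, 23+2, 25+0) = 30
r[9] = max(2+30, 4+24, 5+22, …, 25+2, 20+0) = 32
One optimal cutting: 4 + 4 + 1 → $15 + $15 + $2 = $32.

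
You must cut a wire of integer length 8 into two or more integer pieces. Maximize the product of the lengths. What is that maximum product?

Define prod[k] = max over 1≤i<k of i · max(k−i, prod[k−i]); the inner max lets the remainder stay uncut if that's better.
prod[2] = 1*max(1,0) = 1*1 = 1
prod[3] = max(1*2, 2*1) = 2
prod[4] = max(1*3, 2*2, 3*1) = 4
prod[5] = max(1*4, 2*3, 3*2, 4*1) = 6
prod[6] = max(1*6, 2*4, 3*3, 4*2, 5*1) = 9
prod[7] = max(1*9, 2*6, 3*4, 4*3, 5*2, 6*1) = 12
prod[8] = max(1*12, 2*9, 3*6, …, 6*2, 7*1) = 18
One optimal split: 3 + 3 + 2; product 3*3*2 = 18.

18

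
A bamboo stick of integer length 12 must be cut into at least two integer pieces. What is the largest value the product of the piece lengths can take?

81

Let P[k] be the best product for length k (with at least one cut). For each first piece i, the rest contributes max(k−i, P[k−i]).
P[2] = 1*max(1,0) = 1*1 = 1
P[3] = 1*max(2,1) = 1*2 = 2
P[4] = 2*max(2,1) = 2*2 = 4
P[5] = 2*max(3,2) = 2*3 = 6
P[6] = 3*max(3,2) = 3*3 = 9
P[7] = 2*max(5,6) = 2*6 = 12
P[8] = 2*max(6,9) = 2*9 = 18
P[9] = 3*max(6,9) = 3*9 = 27
P[10] = 2*max(8,18) = 2*18 = 36
P[11] = 2*max(9,27) = 2*27 = 54
P[12] = 3*max(9,27) = 3*27 = 81
One optimal split: 3 + 3 + 3 + 3; product 3*3*3*3 = 81.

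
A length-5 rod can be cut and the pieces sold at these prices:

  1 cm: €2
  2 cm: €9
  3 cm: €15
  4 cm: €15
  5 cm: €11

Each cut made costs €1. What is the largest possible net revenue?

Consider every possible first cut. v[k] is the best of p[i]+v[k−i] over all sellable i≤k, charging 1 whenever i<k.
v[1] = 2
v[2] = max(2+2-1, 9+0) = 9
v[3] = max(2+9-1, 9+2-1, 15+0) = 15
v[4] = max(2+15-1, 9+9-1, 15+2-1, 15+0) = 17
v[5] = max(2+17-1, 9+15-1, 15+9-1, 15+2-1, 11+0) = 23
One optimal plan: pieces 3 + 2 (1 cut) → €24 − €1 = €23.

23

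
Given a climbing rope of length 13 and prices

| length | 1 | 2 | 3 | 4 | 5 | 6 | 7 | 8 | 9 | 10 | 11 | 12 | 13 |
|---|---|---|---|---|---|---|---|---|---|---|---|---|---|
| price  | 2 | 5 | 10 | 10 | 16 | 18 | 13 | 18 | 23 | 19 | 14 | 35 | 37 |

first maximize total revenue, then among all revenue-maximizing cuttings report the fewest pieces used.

3

Let r[k] be the best obtainable value from length k. For each k, try every first piece i and keep the best of price[i] + r[k−i].
r[1] = 2
r[2] = max(2+2, 5+0) = 5
r[3] = max(2+5, 5+2, 10+0) = 10
r[4] = max(2+10, 5+5, 10+2, 10+0) = 12
r[5] = max(2+12, 5+10, 10+5, 10+2, 16+0) = 16
r[6] = max(2+16, 5+12, 10+10, 10+5, 16+2, 18+0) = 20
r[7] = max(2+20, 5+16, 10+12, …, 18+2, 13+0) = 22
r[8] = max(2+22, 5+20, 10+16, …, 13+2, 18+0) = 26
r[9] = max(2+26, 5+22, 10+20, …, 18+2, 23+0) = 30
r[10] = max(2+30, 5+26, 10+22, …, 23+2, 19+0) = 32
r[11] = max(2+32, 5+30, 10+26, …, 19+2, 14+0) = 36
r[12] = max(2+36, 5+32, 10+30, …, 14+2, 35+0) = 40
r[13] = max(2+40, 5+36, 10+32, …, 35+2, 37+0) = 42
Maximum revenue is €42.
Now minimize piece count subject to staying optimal: for each k, pieces[k] = 1 + min over i with p[i]+r[k−i]=r[k] of pieces[k−i].
pieces[10] = 2
pieces[11] = 3
pieces[12] = 4
pieces[13] = 3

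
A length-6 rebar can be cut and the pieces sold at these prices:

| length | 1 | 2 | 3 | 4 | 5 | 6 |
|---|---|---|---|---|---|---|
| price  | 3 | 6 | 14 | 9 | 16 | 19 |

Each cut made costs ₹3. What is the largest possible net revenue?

25

Consider every possible first cut. v[k] is the best of p[i]+v[k−i] over all sellable i≤k, charging 3 whenever i<k.
v[1] = 3
v[2] = 6
v[3] = 14
v[4] = 14  (first piece 1, then v[3]=14)
v[5] = 17  (first piece 2, then v[3]=14)
v[6] = 25  (first piece 3, then v[3]=14)
One optimal plan: pieces 3 + 3 (1 cut) → ₹28 − ₹3 = ₹25.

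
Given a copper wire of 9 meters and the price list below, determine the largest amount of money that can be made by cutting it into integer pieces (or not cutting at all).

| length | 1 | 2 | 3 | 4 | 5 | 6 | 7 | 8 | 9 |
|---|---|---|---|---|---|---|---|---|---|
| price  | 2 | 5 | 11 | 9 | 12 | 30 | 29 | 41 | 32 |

Let best[k] be the best obtainable value from length k. For each k, try every first piece i and keep the best of price[i] + best[k−i].
best[1] = 2
best[2] = 5
best[3] = 11
best[4] = 13  (first piece 1, then best[3]=11)
best[5] = 16  (first piece 2, then best[3]=11)
best[6] = 30
best[7] = 32  (first piece 1, then best[6]=30)
best[8] = 41
best[9] = 43  (first piece 1, then best[8]=41)
One optimal cutting: 8 + 1 → €41 + €2 = €43.

43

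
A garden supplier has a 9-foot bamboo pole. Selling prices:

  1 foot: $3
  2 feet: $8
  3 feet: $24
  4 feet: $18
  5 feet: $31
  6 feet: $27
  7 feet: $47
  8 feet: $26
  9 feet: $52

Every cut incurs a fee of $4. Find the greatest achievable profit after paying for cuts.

Consider every possible first cut. r[k] is the best of p[i]+r[k−i] over all sellable i≤k, charging 4 whenever i<k.
r[1] = 3
r[2] = 8
r[3] = 24
r[4] = 23  (first piece 1, then r[3]=24)
r[5] = 31
r[6] = 44  (first piece 3, then r[3]=24)
r[7] = 47
r[8] = 51  (first piece 3, then r[5]=31)
r[9] = 64  (first piece 3, then r[6]=44)
One optimal plan: pieces 3 + 3 + 3 (2 cuts) → $72 − $8 = $64.

64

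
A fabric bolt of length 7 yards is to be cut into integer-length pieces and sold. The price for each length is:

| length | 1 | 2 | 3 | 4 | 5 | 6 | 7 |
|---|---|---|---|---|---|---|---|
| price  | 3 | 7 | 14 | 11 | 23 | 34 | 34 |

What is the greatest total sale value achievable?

Let R[k] be the best obtainable value from length k. For each k, try every first piece i and keep the best of price[i] + R[k−i].
R[1] = 3
R[2] = max(3+3, 7+0) = 7
R[3] = max(3+7, 7+3, 14+0) = 14
R[4] = max(3+14, 7+7, 14+3, 11+0) = 17
R[5] = max(3+17, 7+14, 14+7, 11+3, 23+0) = 23
R[6] = max(3+23, 7+17, 14+14, 11+7, 23+3, 34+0) = 34
R[7] = max(3+34, 7+23, 14+17, …, 34+3, 34+0) = 37
One optimal cutting: 6 + 1 → $34 + $3 = $37.

37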